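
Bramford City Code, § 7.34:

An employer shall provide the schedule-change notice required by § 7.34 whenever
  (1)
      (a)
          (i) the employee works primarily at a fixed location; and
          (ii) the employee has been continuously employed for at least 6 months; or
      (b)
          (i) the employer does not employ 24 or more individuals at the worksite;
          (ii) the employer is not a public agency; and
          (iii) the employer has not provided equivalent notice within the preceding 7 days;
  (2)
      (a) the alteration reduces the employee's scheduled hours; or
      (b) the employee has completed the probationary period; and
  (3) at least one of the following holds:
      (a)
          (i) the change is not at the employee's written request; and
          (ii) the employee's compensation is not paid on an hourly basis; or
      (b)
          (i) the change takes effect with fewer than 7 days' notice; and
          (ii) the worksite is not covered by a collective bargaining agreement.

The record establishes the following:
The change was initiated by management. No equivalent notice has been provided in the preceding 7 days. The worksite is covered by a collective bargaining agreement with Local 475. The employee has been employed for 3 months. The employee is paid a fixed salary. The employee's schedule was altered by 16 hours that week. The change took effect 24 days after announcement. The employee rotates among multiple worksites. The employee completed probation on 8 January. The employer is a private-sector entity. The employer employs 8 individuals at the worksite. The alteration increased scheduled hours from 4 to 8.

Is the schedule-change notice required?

(i) fixed location — not satisfied.
(ii) tenure ≥ 6 mo. — not met.
(a): F AND F → false.
(i) not (≥ 24 at site) — met.
(ii) not (public agency) — met.
(iii) no recent notice — met.
So (b) is satisfied (T AND T AND T).
So (1) is satisfied (F OR T).
(a) hours reduced — not satisfied.
(b) past probation — satisfied.
(2): F OR T → true.
(i) not employee-requested — met.
(ii) not (hourly-paid) — holds.
(a) = T AND T = true.
(i) < 7 days' notice — not satisfied.
(ii) no CBA — not satisfied.
(b): F AND F → false.
(3) = T OR F = true.
So Overall is satisfied (T AND T AND T).

Yes — required.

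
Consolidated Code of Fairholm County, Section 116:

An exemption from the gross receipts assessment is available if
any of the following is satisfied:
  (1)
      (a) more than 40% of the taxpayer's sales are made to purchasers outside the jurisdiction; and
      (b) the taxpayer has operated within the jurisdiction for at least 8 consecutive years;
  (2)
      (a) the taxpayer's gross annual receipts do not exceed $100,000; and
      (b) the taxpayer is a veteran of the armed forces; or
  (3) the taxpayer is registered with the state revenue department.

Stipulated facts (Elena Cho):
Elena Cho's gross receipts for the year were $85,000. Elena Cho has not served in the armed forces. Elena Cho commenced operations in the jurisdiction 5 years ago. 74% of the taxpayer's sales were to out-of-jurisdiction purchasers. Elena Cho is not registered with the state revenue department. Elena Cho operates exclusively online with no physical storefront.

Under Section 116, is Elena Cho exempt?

No — not exempt.

(a) >40% out-of-jur. sales — satisfied.
(b) ≥ 8 yrs in jurisdiction — fails.
(1): T AND F → false.
(a) receipts ≤ $100,000 — holds.
(b) veteran — not met.
So (2) is not satisfied (T AND F).
(3) state-registered — not satisfied.
Overall = F OR F OR F = false.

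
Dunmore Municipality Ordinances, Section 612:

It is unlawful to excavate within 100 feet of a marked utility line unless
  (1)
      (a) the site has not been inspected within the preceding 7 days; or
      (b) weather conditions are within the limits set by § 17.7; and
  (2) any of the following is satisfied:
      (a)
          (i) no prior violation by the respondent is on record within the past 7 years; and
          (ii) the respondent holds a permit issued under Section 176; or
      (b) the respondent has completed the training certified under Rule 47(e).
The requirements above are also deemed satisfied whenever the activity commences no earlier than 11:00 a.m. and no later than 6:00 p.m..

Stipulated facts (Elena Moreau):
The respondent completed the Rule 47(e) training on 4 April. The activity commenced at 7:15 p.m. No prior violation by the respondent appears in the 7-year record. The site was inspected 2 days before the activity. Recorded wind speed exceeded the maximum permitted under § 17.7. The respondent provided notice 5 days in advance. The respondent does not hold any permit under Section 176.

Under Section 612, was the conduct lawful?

No — unlawful.

(a) not (site inspected) — fails.
(b) weather ok — not met.
So (1) is not satisfied (F OR F).
(i) no prior violation — satisfied.
(ii) holds permit — not satisfied.
(a): T AND F → false.
(b) training certified — met.
So (2) is satisfied (F OR T).
So Overall is not satisfied (F AND T).
Exception (start within hours) — not satisfied.
Result: main false OR exception false → false.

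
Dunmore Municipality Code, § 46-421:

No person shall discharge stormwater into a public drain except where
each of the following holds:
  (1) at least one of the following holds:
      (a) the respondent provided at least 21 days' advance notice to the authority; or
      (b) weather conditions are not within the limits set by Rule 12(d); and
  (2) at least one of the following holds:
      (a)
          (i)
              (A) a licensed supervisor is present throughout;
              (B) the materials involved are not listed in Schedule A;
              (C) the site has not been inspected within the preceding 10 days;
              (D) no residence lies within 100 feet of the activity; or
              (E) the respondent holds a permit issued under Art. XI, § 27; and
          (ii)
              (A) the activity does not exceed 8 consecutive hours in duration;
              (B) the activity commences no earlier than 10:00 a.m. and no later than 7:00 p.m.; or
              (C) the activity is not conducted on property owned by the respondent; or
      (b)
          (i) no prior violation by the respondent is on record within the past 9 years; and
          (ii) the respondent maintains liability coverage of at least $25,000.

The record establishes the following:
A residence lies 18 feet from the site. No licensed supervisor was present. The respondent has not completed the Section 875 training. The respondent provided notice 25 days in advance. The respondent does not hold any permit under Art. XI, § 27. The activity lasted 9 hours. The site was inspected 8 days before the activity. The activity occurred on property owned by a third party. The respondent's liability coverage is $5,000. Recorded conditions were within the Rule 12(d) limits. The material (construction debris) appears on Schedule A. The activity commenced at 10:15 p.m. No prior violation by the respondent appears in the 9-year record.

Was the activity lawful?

No — unlawful.

(a) ≥21 days' notice — met.
(b) not (weather ok) — fails.
(1) = T OR F = true.
(A) supervisor present — not satisfied.
(B) not (Schedule A material) — fails.
(C) not (site inspected) — not satisfied.
(D) no residence in 100 ft — fails.
(E) holds permit — not satisfied.
So (i) is not satisfied (F OR F OR F OR F OR F).
(A) ≤ 8 hrs duration — fails.
(B) start within hours — not met.
(C) not (own property) — met.
So (ii) is satisfied (F OR F OR T).
(a) = F AND T = false.
(i) no prior violation — holds.
(ii) coverage ≥ $25,000 — fails.
(b): T AND F → false.
So (2) is not satisfied (F OR F).
Overall: T AND F → false.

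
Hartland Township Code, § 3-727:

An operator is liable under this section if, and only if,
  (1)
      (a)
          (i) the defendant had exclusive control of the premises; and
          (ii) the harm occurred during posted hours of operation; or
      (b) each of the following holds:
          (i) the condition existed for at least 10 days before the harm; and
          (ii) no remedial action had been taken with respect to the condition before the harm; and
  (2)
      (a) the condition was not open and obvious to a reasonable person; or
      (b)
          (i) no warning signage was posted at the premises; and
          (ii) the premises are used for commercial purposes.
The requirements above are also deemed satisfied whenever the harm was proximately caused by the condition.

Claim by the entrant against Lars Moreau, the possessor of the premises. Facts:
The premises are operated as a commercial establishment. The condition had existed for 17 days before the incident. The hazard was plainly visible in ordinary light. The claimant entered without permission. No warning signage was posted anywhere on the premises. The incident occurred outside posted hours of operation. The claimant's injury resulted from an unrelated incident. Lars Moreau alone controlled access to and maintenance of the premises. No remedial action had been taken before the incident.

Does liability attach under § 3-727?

Yes — liable.

(i) exclusive control — met.
(ii) during posted hours — not met.
(a): T AND F → false.
(i) condition ≥10 days old — holds.
(ii) no remedial action — satisfied.
(b) = T AND T = true.
So (1) is satisfied (F OR T).
(a) not open/obvious — not satisfied.
(i) no signage posted — holds.
(ii) commercial use — met.
So (b) is satisfied (T AND T).
(2): F OR T → true.
Overall = T AND T = true.
Exception (proximate cause) — not satisfied.
Result: main true OR exception false → true.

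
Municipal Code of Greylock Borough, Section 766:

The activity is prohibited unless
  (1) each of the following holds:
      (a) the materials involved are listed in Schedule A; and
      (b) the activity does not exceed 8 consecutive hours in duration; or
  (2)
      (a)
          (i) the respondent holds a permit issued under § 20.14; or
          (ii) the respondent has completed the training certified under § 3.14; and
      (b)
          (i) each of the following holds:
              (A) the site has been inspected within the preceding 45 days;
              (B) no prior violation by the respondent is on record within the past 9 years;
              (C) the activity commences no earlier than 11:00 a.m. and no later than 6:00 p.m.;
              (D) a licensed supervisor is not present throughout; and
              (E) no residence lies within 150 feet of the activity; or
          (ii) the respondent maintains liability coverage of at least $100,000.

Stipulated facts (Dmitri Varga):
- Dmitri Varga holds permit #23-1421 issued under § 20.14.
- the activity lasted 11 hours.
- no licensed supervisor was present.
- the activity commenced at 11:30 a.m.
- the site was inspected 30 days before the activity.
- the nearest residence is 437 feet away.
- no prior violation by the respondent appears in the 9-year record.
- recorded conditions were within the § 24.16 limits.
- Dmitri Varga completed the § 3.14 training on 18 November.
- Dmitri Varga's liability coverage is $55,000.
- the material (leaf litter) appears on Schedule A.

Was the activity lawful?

(a) Schedule A material — met.
(b) ≤ 8 hrs duration — not met.
So (1) is not satisfied (T AND F).
(i) holds permit — holds.
(ii) training certified — holds.
(a): T OR T → true.
(A) site inspected — met.
(B) no prior violation — satisfied.
(C) start within hours — satisfied.
(D) not (supervisor present) — satisfied.
(E) no residence in 150 ft — satisfied.
(i): T AND T AND T AND T AND T → true.
(ii) coverage ≥ $100,000 — not met.
So (b) is satisfied (T OR F).
(2) = T AND T = true.
Overall: F OR T → true.

Yes — lawful.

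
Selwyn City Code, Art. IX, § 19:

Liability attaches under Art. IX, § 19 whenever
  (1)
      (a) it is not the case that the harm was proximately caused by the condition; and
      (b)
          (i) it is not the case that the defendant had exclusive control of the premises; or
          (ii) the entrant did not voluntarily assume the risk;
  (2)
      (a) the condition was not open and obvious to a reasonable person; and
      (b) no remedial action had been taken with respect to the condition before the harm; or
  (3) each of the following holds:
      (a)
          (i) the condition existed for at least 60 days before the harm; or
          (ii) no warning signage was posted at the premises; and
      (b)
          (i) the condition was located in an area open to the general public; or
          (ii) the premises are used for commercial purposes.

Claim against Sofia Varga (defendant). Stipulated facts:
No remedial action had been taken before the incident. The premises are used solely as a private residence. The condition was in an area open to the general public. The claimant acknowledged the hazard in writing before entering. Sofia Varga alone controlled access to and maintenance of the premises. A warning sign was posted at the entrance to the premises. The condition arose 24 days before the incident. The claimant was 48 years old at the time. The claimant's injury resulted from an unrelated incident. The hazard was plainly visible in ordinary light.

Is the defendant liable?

(a) not (proximate cause) — satisfied.
(i) not (exclusive control) — not satisfied.
(ii) no assumed risk — not met.
So (b) is not satisfied (F OR F).
(1): T AND F → false.
(a) not open/obvious — not satisfied.
(b) no remedial action — satisfied.
(2): F AND T → false.
(i) condition ≥60 days old — not satisfied.
(ii) no signage posted — not satisfied.
So (a) is not satisfied (F OR F).
(i) public area — holds.
(ii) commercial use — not met.
(b): T OR F → true.
So (3) is not satisfied (F AND T).
Overall = F OR F OR F = false.

No — not liable.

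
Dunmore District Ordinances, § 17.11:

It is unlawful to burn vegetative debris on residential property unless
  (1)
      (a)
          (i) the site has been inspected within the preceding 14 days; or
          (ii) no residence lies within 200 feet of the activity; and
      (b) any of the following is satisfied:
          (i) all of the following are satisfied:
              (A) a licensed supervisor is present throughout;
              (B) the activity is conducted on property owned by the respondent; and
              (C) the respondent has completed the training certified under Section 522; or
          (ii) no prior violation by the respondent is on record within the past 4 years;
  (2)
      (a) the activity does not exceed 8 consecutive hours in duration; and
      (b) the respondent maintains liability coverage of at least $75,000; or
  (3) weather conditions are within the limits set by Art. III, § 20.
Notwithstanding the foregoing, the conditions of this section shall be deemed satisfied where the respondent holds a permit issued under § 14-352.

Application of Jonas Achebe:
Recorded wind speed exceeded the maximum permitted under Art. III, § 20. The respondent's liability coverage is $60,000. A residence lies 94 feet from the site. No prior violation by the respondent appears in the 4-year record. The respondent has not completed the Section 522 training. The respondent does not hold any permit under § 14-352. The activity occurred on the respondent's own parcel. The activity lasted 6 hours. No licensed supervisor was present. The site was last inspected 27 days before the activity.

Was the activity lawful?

No — unlawful.

(i) site inspected — fails.
(ii) no residence in 200 ft — fails.
(a) = F OR F = false.
(A) supervisor present — not satisfied.
(B) own property — met.
(C) training certified — not met.
(i) = F AND T AND F = false.
(ii) no prior violation — met.
(b) = F OR T = true.
(1): F AND T → false.
(a) ≤ 8 hrs duration — met.
(b) coverage ≥ $75,000 — fails.
(2) = T AND F = false.
(3) weather ok — not met.
Overall: F OR F OR F → false.
Exception (holds permit) — not satisfied.
Result: main false OR exception false → false.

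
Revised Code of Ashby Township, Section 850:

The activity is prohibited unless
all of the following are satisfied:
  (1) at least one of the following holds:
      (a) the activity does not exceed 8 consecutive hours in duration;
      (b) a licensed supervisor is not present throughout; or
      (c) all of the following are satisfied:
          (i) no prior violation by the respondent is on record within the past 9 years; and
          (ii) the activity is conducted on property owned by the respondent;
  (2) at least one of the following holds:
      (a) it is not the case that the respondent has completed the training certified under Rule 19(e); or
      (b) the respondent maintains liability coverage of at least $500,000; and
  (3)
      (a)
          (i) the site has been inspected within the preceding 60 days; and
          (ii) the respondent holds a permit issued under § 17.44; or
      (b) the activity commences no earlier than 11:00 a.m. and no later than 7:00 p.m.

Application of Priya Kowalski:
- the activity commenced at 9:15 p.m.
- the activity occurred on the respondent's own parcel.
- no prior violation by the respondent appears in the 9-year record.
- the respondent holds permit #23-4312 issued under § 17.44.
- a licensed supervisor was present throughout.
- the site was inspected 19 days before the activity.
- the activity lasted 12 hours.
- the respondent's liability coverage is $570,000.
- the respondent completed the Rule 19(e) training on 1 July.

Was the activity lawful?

Yes — lawful.

(a) ≤ 8 hrs duration — fails.
(b) not (supervisor present) — fails.
(i) no prior violation — satisfied.
(ii) own property — met.
So (c) is satisfied (T AND T).
So (1) is satisfied (F OR F OR T).
(a) not (training certified) — fails.
(b) coverage ≥ $500,000 — holds.
(2): F OR T → true.
(i) site inspected — satisfied.
(ii) holds permit — satisfied.
(a) = T AND T = true.
(b) start within hours — not satisfied.
(3): T OR F → true.
Overall: T AND T AND T → true.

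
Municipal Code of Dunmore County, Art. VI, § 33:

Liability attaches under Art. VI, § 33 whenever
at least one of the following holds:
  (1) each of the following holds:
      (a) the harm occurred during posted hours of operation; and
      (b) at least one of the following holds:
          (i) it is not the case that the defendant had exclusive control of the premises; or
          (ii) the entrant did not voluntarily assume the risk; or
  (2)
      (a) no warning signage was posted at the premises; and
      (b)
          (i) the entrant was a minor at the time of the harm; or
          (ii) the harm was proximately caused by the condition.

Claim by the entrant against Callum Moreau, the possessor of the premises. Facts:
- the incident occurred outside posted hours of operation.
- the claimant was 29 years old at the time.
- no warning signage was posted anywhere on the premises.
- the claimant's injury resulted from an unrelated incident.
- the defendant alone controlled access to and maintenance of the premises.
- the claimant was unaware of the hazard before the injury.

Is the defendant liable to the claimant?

No — not liable.

(a) during posted hours — not met.
(i) not (exclusive control) — not satisfied.
(ii) no assumed risk — satisfied.
(b): F OR T → true.
(1): F AND T → false.
(a) no signage posted — satisfied.
(i) entrant a minor — not met.
(ii) proximate cause — fails.
(b) = F OR F = false.
So (2) is not satisfied (T AND F).
So Overall is not satisfied (F OR F).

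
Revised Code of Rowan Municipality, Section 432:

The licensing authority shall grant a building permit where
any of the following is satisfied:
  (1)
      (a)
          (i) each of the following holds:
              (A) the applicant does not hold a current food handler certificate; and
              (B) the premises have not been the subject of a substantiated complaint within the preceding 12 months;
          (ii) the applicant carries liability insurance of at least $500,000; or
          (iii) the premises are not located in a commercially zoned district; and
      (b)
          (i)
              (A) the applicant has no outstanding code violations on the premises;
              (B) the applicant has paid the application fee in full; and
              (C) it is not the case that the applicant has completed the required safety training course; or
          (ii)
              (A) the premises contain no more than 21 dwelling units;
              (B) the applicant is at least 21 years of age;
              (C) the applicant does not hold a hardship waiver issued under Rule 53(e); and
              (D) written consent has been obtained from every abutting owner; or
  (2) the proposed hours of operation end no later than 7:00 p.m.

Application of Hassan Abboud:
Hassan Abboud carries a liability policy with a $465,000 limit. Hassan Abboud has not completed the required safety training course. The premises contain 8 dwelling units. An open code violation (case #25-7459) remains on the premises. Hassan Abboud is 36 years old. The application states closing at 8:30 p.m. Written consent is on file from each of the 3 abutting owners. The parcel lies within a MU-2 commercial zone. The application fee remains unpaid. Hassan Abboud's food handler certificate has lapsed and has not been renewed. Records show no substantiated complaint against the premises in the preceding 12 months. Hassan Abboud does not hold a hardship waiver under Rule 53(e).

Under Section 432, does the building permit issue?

Yes — granted.

(A) not (food handler cert.) — met.
(B) no complaint in 12 mo. — satisfied.
So (i) is satisfied (T AND T).
(ii) insurance ≥ $500,000 — fails.
(iii) not (commercially zoned) — fails.
So (a) is satisfied (T OR F OR F).
(A) no code violations — not met.
(B) fee paid — fails.
(C) not (safety training) — met.
(i): F AND F AND T → false.
(A) ≤ 21 units — satisfied.
(B) age ≥ 21 — satisfied.
(C) not (hardship waiver) — holds.
(D) all abutters consent — satisfied.
(ii) = T AND T AND T AND T = true.
So (b) is satisfied (F OR T).
So (1) is satisfied (T AND T).
(2) closes by 7 p.m. — not satisfied.
Overall = T OR F = true.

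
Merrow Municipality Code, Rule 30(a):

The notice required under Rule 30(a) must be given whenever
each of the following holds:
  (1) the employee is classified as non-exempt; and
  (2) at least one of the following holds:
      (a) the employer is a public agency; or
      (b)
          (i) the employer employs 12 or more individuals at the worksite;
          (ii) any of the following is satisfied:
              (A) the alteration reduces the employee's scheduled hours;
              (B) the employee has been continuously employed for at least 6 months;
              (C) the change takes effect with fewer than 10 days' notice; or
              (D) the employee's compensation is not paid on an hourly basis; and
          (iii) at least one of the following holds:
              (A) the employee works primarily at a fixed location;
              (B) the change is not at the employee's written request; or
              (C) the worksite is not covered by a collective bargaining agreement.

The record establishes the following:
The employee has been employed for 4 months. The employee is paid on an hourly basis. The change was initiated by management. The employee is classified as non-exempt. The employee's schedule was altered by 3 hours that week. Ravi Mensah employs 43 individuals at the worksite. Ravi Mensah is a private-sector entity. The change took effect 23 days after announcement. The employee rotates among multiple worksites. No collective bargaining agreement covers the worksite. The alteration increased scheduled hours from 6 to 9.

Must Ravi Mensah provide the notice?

No — not required.

(1) non-exempt — met.
(a) public agency — not met.
(i) ≥ 12 at site — holds.
(A) hours reduced — not satisfied.
(B) tenure ≥ 6 mo. — fails.
(C) < 10 days' notice — not satisfied.
(D) not (hourly-paid) — fails.
So (ii) is not satisfied (F OR F OR F OR F).
(A) fixed location — fails.
(B) not employee-requested — satisfied.
(C) no CBA — satisfied.
So (iii) is satisfied (F OR T OR T).
So (b) is not satisfied (T AND F AND T).
So (2) is not satisfied (F OR F).
Overall = T AND F = false.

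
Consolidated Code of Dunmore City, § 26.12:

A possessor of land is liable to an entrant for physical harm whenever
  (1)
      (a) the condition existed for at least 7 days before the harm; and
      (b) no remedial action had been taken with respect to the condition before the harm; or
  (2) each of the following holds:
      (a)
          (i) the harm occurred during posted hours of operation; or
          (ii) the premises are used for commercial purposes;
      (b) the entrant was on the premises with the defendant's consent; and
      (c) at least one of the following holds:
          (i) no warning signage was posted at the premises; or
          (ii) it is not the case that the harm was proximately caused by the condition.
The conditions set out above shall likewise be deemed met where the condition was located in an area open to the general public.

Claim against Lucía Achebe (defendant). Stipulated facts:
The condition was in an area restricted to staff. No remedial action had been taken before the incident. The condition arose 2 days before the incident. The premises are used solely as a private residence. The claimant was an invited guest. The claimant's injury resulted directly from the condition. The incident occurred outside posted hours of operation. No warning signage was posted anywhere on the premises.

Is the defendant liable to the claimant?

No — not liable.

(a) condition ≥7 days old — fails.
(b) no remedial action — met.
(1): F AND T → false.
(i) during posted hours — not met.
(ii) commercial use — not satisfied.
(a): F OR F → false.
(b) consent to enter — holds.
(i) no signage posted — satisfied.
(ii) not (proximate cause) — fails.
So (c) is satisfied (T OR F).
(2) = F AND T AND T = false.
Overall: F OR F → false.
Exception (public area) — not satisfied.
Result: main false OR exception false → false.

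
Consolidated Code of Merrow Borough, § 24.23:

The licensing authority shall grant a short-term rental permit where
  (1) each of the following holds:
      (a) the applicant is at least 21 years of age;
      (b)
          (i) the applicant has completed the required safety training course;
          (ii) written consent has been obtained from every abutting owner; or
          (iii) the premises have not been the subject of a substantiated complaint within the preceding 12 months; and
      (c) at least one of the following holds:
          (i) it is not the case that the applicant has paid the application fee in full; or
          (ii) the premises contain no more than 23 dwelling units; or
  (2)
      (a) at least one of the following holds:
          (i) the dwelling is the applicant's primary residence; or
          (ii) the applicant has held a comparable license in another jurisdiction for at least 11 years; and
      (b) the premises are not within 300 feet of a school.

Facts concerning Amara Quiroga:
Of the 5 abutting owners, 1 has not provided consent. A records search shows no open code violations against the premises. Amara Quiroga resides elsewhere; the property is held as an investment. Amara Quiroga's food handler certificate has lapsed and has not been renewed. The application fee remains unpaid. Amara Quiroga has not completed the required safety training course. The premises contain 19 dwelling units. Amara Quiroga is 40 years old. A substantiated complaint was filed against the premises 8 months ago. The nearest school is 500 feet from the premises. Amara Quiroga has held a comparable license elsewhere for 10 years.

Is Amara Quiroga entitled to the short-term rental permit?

No — denied.

(a) age ≥ 21 — holds.
(i) safety training — not satisfied.
(ii) all abutters consent — fails.
(iii) no complaint in 12 mo. — not met.
(b): F OR F OR F → false.
(i) not (fee paid) — satisfied.
(ii) ≤ 23 units — satisfied.
(c): T OR T → true.
(1) = T AND F AND T = false.
(i) primary residence — not satisfied.
(ii) prior license ≥ 11 yr — fails.
(a) = F OR F = false.
(b) ≥300 ft from school — satisfied.
(2): F AND T → false.
Overall = F OR F = false.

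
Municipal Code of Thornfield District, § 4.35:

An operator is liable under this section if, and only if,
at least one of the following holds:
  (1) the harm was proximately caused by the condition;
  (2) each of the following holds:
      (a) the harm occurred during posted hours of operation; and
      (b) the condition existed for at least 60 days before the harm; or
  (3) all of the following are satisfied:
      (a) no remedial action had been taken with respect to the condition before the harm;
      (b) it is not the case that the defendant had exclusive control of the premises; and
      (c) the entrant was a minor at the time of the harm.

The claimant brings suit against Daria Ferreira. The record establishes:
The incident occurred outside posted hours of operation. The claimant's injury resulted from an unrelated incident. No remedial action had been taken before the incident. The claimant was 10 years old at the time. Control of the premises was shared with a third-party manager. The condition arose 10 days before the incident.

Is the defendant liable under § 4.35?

Yes — liable.

(1) proximate cause — not satisfied.
(a) during posted hours — not satisfied.
(b) condition ≥60 days old — not satisfied.
(2) = F AND F = false.
(a) no remedial action — satisfied.
(b) not (exclusive control) — satisfied.
(c) entrant a minor — met.
(3): T AND T AND T → true.
Overall = F OR F OR T = true.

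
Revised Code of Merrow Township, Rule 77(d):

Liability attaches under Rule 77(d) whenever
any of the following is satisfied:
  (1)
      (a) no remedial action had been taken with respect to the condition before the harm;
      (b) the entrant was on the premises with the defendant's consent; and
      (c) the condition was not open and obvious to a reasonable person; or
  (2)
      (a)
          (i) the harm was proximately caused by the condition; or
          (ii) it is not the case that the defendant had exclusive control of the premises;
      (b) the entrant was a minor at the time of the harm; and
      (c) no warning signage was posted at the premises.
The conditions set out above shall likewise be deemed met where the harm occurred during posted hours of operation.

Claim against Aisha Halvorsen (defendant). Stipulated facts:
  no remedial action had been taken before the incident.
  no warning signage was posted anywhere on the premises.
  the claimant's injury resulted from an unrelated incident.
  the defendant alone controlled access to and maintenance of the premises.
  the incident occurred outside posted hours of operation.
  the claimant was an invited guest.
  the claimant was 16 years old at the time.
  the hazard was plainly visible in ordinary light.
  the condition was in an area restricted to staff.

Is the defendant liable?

No — not liable.

(a) no remedial action — satisfied.
(b) consent to enter — satisfied.
(c) not open/obvious — not met.
(1) = T AND T AND F = false.
(i) proximate cause — fails.
(ii) not (exclusive control) — not met.
(a): F OR F → false.
(b) entrant a minor — satisfied.
(c) no signage posted — met.
(2): F AND T AND T → false.
So Overall is not satisfied (F OR F).
Exception (during posted hours) — not satisfied.
Result: main false OR exception false → false.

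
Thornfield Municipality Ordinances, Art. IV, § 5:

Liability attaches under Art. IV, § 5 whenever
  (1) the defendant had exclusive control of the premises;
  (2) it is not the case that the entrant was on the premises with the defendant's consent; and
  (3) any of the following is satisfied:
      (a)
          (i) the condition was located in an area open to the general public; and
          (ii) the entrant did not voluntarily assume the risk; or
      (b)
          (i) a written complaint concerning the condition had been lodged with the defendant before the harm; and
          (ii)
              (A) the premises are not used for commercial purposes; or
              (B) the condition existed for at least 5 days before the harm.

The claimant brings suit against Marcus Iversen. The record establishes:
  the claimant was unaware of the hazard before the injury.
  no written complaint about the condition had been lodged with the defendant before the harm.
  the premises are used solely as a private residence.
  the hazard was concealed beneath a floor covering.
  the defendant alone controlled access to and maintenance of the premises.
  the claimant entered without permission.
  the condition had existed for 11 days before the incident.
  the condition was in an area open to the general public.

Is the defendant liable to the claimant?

(1) exclusive control — holds.
(2) not (consent to enter) — satisfied.
(i) public area — satisfied.
(ii) no assumed risk — holds.
(a) = T AND T = true.
(i) complaint lodged — not met.
(A) not (commercial use) — met.
(B) condition ≥5 days old — met.
So (ii) is satisfied (T OR T).
So (b) is not satisfied (F AND T).
So (3) is satisfied (T OR F).
Overall = T AND T AND T = true.

Yes — liable.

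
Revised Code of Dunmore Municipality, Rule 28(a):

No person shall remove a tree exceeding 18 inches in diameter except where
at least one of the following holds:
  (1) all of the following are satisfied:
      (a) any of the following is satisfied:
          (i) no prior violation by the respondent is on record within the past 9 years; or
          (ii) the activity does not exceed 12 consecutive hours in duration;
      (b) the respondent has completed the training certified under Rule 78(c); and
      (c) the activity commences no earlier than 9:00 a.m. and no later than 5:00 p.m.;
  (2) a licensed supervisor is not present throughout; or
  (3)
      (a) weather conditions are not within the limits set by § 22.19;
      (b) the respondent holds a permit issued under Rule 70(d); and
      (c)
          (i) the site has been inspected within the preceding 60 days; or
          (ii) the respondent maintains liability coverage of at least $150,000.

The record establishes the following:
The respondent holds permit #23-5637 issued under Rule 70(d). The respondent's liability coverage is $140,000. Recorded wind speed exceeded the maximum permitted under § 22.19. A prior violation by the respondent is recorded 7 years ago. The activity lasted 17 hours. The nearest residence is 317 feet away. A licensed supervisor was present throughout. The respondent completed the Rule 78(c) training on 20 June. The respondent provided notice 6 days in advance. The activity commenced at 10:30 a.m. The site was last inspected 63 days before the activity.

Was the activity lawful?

No — unlawful.

(i) no prior violation — not satisfied.
(ii) ≤ 12 hrs duration — not met.
(a) = F OR F = false.
(b) training certified — met.
(c) start within hours — holds.
(1): F AND T AND T → false.
(2) not (supervisor present) — fails.
(a) not (weather ok) — holds.
(b) holds permit — holds.
(i) site inspected — not satisfied.
(ii) coverage ≥ $150,000 — not met.
(c) = F OR F = false.
(3): T AND T AND F → false.
Overall: F OR F OR F → false.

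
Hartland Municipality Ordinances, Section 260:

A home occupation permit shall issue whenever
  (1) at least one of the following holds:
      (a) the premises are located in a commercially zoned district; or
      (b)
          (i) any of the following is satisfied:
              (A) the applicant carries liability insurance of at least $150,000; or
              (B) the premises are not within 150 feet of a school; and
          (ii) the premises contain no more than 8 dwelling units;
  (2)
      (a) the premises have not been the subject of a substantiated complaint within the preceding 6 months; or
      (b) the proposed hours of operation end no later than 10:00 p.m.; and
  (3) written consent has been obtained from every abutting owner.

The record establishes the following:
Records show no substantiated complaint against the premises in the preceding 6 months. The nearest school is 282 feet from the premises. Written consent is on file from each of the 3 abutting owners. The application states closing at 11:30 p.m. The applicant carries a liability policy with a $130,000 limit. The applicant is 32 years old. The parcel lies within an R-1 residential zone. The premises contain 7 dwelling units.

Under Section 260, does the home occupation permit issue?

Yes — granted.

(a) commercially zoned — not met.
(A) insurance ≥ $150,000 — not met.
(B) ≥150 ft from school — holds.
(i): F OR T → true.
(ii) ≤ 8 units — met.
(b) = T AND T = true.
(1) = F OR T = true.
(a) no complaint in 6 mo. — satisfied.
(b) closes by 10 p.m. — not satisfied.
(2): T OR F → true.
(3) all abutters consent — holds.
Overall = T AND T AND T = true.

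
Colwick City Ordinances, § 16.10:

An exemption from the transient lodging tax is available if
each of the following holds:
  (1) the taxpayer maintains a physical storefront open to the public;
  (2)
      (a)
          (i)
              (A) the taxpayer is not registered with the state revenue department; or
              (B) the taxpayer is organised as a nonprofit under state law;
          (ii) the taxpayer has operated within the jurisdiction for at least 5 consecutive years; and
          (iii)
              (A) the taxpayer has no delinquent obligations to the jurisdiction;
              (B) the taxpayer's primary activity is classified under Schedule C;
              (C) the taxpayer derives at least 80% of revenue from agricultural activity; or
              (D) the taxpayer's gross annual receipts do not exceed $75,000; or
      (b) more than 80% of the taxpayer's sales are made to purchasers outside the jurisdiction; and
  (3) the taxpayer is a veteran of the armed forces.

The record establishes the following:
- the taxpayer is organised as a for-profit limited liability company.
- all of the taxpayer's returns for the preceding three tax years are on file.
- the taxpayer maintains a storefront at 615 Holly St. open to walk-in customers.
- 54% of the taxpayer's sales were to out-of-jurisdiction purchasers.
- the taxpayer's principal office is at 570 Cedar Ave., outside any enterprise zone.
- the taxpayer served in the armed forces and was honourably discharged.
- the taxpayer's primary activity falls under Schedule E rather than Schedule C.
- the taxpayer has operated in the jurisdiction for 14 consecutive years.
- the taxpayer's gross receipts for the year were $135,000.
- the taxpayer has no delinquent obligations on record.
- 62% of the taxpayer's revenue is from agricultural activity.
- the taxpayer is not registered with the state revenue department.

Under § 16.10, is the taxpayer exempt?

(1) has storefront — met.
(A) not (state-registered) — satisfied.
(B) nonprofit — fails.
(i): T OR F → true.
(ii) ≥ 5 yrs in jurisdiction — holds.
(A) no delinquency — holds.
(B) Schedule C activity — not met.
(C) ≥80% agricultural — fails.
(D) receipts ≤ $75,000 — not met.
(iii) = T OR F OR F OR F = true.
(a) = T AND T AND T = true.
(b) >80% out-of-jur. sales — not met.
(2) = T OR F = true.
(3) veteran — holds.
Overall: T AND T AND T → true.

Yes — exempt.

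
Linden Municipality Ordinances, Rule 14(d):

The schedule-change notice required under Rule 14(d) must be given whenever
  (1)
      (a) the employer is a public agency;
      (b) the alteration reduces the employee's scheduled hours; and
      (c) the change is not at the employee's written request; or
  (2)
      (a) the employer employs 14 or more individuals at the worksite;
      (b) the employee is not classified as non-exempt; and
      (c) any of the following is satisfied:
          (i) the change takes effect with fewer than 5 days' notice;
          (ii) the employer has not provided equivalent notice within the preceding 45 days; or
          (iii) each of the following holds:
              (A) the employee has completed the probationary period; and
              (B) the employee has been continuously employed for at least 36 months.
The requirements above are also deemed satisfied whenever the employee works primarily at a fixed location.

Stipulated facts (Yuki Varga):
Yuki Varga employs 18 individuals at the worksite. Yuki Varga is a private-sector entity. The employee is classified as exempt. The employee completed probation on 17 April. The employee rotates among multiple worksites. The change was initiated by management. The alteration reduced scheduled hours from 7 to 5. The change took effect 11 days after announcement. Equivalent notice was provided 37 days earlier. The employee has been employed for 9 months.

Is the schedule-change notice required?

No — not required.

(a) public agency — fails.
(b) hours reduced — holds.
(c) not employee-requested — satisfied.
(1): F AND T AND T → false.
(a) ≥ 14 at site — holds.
(b) not (non-exempt) — met.
(i) < 5 days' notice — not met.
(ii) no recent notice — not satisfied.
(A) past probation — satisfied.
(B) tenure ≥ 36 mo. — fails.
So (iii) is not satisfied (T AND F).
So (c) is not satisfied (F OR F OR F).
So (2) is not satisfied (T AND T AND F).
Overall: F OR F → false.
Exception (fixed location) — not satisfied.
Result: main false OR exception false → false.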